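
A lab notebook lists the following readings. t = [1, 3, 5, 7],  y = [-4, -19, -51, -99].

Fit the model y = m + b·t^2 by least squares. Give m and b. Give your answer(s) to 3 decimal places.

AᵀA·[m, b]ᵀ = Aᵀy reads: 4·m + 84·b = -173;  84·m + 3108·b = -6301.
det = 4·3108 − 84² = 5376.
m = ((-173)·3108 − 84·(-6301))/5376 = -25/16; b = (4·(-6301) − 84·(-173))/5376 = -667/336.

m = -1.563, b = -1.985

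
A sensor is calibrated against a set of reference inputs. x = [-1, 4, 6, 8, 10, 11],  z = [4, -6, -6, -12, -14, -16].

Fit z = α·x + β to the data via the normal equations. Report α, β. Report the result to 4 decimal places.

Forming MᵀM = [[338, 38]; [38, 6]] and Mᵀz = [-476, -50]ᵀ gives MᵀM·[α, β]ᵀ = Mᵀz.
Δ = 338·6 − 38² = 584.
α = ((-476)·6 − 38·(-50))/584 = -239/146; β = (338·(-50) − 38·(-476))/584 = 297/146.

α = -1.6370, β = 2.0342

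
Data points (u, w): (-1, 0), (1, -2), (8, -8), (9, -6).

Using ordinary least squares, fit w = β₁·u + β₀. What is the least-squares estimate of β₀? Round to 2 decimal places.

β₀ = -1.04

Entries of XᵀX: Σu·u = 147, Σu = 17, Σ1 = 4.
For Xᵀw: Σu·w = -120, Σw = -16.
Eliminating β₀: 4·(row 1) − 17·(row 2) gives 299·β₁ = 4·(-120) − 17·(-16) = -208, so β₁ = -16/23.
Then β₀ = ((-16) − 17·(-16/23))/4 = -24/23.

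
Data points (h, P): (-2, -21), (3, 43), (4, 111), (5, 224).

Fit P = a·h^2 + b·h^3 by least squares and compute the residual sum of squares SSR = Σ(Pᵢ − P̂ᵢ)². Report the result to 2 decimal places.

Compute the Gram sums: Σh^2·h^2 = 978, Σh^2·h^3 = 4360, Σh^3·h^3 = 20514.
For AᵀP: Σh^2·P = 7679, Σh^3·P = 36433.
Determinant 978·20514 − 4360² = 1053092.
a = (7679·20514 − 4360·36433)/1053092 = -660437/526546; b = (978·36433 − 4360·7679)/1053092 = 1075517/526546.
Residuals: 94209/263273, -226774/263273, 90255/263273, 8802/263273; SSR = 260282/263273.

SSR = 0.99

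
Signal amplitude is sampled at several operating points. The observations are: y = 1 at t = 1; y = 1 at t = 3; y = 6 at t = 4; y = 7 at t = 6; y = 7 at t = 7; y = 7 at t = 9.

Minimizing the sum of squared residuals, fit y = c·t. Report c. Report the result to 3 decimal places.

c = 0.948

AᵀA·[c]ᵀ = Aᵀy reads: 192·c = 182.
c = 182/192 = 0.947917.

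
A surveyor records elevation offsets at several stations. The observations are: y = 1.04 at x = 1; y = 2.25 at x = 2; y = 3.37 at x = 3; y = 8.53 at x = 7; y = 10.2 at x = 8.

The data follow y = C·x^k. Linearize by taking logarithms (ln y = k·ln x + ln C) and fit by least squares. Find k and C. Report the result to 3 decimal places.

k = 1.089, C = 1.040

Linearized form: ln y = k·ln x + ln C. From the 5 transformed points,
Σln x = 5.8171, Σ(ln x)² = 9.7980, Σln y = 6.5310, Σln x·ln y = 10.8973.
Equations: 9.7980·k + 5.8171·ln C = 10.8973;  5.8171·k + 5·ln C = 6.5310.
Solving (det = 15.1514): k = 1.08866, ln C = 0.03964, so C = exp(0.03964) = 1.04043.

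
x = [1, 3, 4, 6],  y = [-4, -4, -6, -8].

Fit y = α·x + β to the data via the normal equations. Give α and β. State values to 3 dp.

Compute the Gram sums: Σx·x = 62, Σx = 14, Σ1 = 4.
For Aᵀy: Σx·y = -88, Σy = -22.
Eliminating β: 4·(row 1) − 14·(row 2) gives 52·α = 4·(-88) − 14·(-22) = -44, so α = -11/13.
Then β = ((-22) − 14·(-11/13))/4 = -33/13.

α = -0.846, β = -2.538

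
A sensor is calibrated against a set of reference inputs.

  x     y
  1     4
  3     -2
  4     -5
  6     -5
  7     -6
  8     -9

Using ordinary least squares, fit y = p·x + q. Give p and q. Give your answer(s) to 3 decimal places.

With design matrix M, MᵀM = [[175, 29]; [29, 6]] and Mᵀy = [-166, -23]ᵀ.
Eliminating q: 6·(row 1) − 29·(row 2) gives 209·p = 6·(-166) − 29·(-23) = -329, so p = -329/209.
Then q = ((-23) − 29·(-329/209))/6 = 789/209.

p = -1.574, q = 3.775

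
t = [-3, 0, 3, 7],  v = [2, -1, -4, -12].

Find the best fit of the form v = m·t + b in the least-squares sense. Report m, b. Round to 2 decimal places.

m = -1.38, b = -1.33

Compute the Gram sums: Σt·t = 67, Σt = 7, Σ1 = 4.
And Σt·v = -102, Σv = -15.
MᵀM·[m, b]ᵀ = Mᵀv becomes [[67, 7]; [7, 4]]·[m, b]ᵀ = [-102, -15]ᵀ.
Eliminating b: 4·(row 1) − 7·(row 2) gives 219·m = 4·(-102) − 7·(-15) = -303, so m = -101/73.
Then b = ((-15) − 7·(-101/73))/4 = -97/73.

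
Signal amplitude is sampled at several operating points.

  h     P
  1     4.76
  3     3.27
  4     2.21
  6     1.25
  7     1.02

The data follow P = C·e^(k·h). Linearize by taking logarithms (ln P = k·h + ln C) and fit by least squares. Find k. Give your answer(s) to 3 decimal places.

k = -0.268

With ln Pᵢ as the transformed response and hᵢ as the regressor:
Σh = 21.0000, Σ(h)² = 111.0000, Σln P = 3.7810, Σh·ln P = 9.7641.
Normal system: [[111.0000, 21.0000]; [21.0000, 5]]·[k, ln C]ᵀ = [9.7641, 3.7810]ᵀ.
Solving (det = 114.0000): k = -0.26825, ln C = 1.88283.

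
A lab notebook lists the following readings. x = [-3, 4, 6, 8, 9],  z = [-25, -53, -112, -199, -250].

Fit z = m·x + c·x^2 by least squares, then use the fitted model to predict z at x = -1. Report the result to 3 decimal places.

Entries of MᵀM: Σx·x = 206, Σx·x^2 = 1494, Σx^2·x^2 = 12290.
For Mᵀz: Σx·z = -4651, Σx^2·z = -38091.
MᵀM·[m, c]ᵀ = Mᵀz becomes [[206, 1494]; [1494, 12290]]·[m, c]ᵀ = [-4651, -38091]ᵀ.
Eliminating c: 12290·(row 1) − 1494·(row 2) gives 299704·m = 12290·(-4651) − 1494·(-38091) = -252836, so m = -63209/74926.
Then c = ((-38091) − 1494·(-63209/74926))/12290 = -112269/37463.
At x = -1: ẑ = (-63209/74926)·(-1) + (-112269/37463)·(1) = -161329/74926.

ẑ = -2.153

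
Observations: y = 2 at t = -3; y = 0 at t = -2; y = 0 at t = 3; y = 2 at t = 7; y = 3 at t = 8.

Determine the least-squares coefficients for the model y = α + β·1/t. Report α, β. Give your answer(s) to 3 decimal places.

α = 1.430, β = 0.641

The normal system AᵀA·[α, β]ᵀ = Aᵀy is [[5, -13/56]; [-13/56, 14345/28224]]·[α, β]ᵀ = [7, -1/168]ᵀ.
Eliminating β: (14345/28224)·(row 1) − (-13/56)·(row 2) gives (17551/7056)·α = (14345/28224)·7 − (-13/56)·(-1/168) = 12547/3528, so α = 25094/17551.
Then β = ((-1/168) − (-13/56)·(25094/17551))/(14345/28224) = 11256/17551.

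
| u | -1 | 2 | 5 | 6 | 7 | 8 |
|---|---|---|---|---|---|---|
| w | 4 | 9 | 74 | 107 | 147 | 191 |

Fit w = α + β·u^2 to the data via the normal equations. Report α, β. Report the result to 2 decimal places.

α = -0.96, β = 3.00

Sums needed: Σ1 = 6, Σu^2 = 179, Σu^2·u^2 = 8435.
For Xᵀw: Σw = 532, Σu^2·w = 25169.
Δ = 6·8435 − 179² = 18569.
α = (532·8435 − 179·25169)/18569 = -17831/18569; β = (6·25169 − 179·532)/18569 = 55786/18569.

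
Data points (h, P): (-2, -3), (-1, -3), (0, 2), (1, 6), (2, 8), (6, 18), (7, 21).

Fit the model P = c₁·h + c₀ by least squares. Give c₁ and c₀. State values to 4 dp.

c₁ = 2.7520, c₀ = 1.8891

The normal system AᵀA·[c₁, c₀]ᵀ = AᵀP is [[95, 13]; [13, 7]]·[c₁, c₀]ᵀ = [286, 49]ᵀ.
Δ = 95·7 − 13² = 496.
c₁ = (286·7 − 13·49)/496 = 1365/496; c₀ = (95·49 − 13·286)/496 = 937/496.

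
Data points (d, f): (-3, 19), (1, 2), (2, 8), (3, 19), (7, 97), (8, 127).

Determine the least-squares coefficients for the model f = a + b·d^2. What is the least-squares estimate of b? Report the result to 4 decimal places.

Setting ∂/∂a … = 0 gives: 6·a + 136·b = 272;  136·a + 6676·b = 13257.
Δ = 6·6676 − 136² = 21560.
a = (272·6676 − 136·13257)/21560 = 323/539; b = (6·13257 − 136·272)/21560 = 4255/2156.

b = 1.9736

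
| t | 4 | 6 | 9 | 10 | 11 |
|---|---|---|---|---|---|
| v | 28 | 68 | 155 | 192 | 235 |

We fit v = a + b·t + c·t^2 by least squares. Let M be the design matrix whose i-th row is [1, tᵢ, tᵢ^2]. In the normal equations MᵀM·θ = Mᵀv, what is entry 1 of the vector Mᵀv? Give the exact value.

Entry 1 ↔ basis 1, so (Mᵀv)_{1} = Σᵢ vᵢ = (1)·(28) + (1)·(68) + (1)·(155) + (1)·(192) + (1)·(235) = 678.

678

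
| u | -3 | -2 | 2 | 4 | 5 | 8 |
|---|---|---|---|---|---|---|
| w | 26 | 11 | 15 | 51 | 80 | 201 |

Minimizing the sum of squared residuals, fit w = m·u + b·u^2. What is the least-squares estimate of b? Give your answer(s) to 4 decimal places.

b = 3.0622

From the data, Σu·u = 122, Σu·u^2 = 674, Σu^2·u^2 = 5090.
And Σu·w = 2142, Σu^2·w = 16018.
Determinant 122·5090 − 674² = 166704.
m = (2142·5090 − 674·16018)/166704 = 13331/20838; b = (122·16018 − 674·2142)/166704 = 63811/20838.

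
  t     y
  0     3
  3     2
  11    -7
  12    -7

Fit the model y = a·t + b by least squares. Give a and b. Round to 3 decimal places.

Setting ∂/∂a … = 0 gives: 274·a + 26·b = -155;  26·a + 4·b = -9.
Δ = 274·4 − 26² = 420.
a = ((-155)·4 − 26·(-9))/420 = -193/210; b = (274·(-9) − 26·(-155))/420 = 391/105.

a = -0.919, b = 3.724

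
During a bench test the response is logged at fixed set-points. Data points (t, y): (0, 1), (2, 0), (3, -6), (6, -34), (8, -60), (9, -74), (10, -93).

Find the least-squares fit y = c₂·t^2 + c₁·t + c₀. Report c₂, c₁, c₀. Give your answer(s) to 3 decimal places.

c₂ = -0.940, c₁ = -0.134, c₀ = 2.208

Entries of MᵀM: Σt^2·t^2 = 22050, Σt^2·t = 2492, Σt^2 = 294, Σt·t = 294, Σt = 38, Σ1 = 7.
And Σt^2·y = -20412, Σt·y = -2298, Σy = -266.
MᵀM·[c₂, c₁, c₀]ᵀ = Mᵀy becomes [[22050, 2492, 294]; [2492, 294, 38]; [294, 38, 7]]·[c₂, c₁, c₀]ᵀ = [-20412, -2298, -266]ᵀ.
Inverting the 3×3 Gram matrix, [c₂, c₁, c₀]ᵀ = [-11324/12047, -231/1721, 3800/1721]ᵀ.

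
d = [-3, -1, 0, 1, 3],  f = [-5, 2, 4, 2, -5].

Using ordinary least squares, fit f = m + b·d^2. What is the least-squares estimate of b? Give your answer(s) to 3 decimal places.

Entries of XᵀX: Σ1 = 5, Σd^2 = 20, Σd^2·d^2 = 164.
Moment sums: Σf = -2, Σd^2·f = -86.
Determinant 5·164 − 20² = 420.
m = ((-2)·164 − 20·(-86))/420 = 116/35; b = (5·(-86) − 20·(-2))/420 = -13/14.

b = -0.929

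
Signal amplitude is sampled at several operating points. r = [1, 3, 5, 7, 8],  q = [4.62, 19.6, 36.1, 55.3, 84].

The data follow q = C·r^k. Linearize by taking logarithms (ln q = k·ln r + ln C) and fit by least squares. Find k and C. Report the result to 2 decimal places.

k = 1.34, C = 4.52

With ln qᵢ as the transformed response and ln rᵢ as the regressor:
Σln r = 6.7334, Σ(ln r)² = 11.9079, Σln q = 16.5358, Σln r·ln q = 26.0630.
Equations: 11.9079·k + 6.7334·ln C = 26.0630;  6.7334·k + 5·ln C = 16.5358.
Solving (det = 14.2007): k = 1.33604, ln C = 1.50794, so C = exp(1.50794) = 4.51743.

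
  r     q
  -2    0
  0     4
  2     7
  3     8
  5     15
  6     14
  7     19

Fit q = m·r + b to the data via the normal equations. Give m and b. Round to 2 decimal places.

m = 2.02, b = 3.52

MᵀM·[m, b]ᵀ = Mᵀq reads: 127·m + 21·b = 330;  21·m + 7·b = 67.
Eliminating b: 7·(row 1) − 21·(row 2) gives 448·m = 7·330 − 21·67 = 903, so m = 129/64.
Then b = (67 − 21·(129/64))/7 = 1579/448.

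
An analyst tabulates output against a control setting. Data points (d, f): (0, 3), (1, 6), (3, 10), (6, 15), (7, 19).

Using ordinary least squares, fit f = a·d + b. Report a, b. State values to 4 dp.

Normal-equation sums: Σd·d = 95, Σd = 17, Σ1 = 5.
Moment sums: Σd·f = 259, Σf = 53.
Normal equations: [[95, 17]; [17, 5]]·[a, b]ᵀ = [259, 53]ᵀ.
Δ = 95·5 − 17² = 186.
a = (259·5 − 17·53)/186 = 197/93; b = (95·53 − 17·259)/186 = 316/93.

a = 2.1183, b = 3.3978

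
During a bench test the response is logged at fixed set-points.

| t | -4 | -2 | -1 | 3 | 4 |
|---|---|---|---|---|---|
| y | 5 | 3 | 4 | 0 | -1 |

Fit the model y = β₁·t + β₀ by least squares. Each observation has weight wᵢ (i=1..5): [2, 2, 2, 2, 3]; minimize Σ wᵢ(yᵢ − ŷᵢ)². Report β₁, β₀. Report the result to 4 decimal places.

β₁ = -0.7474, β₀ = 2.1809

With design matrix M, MᵀWM = [[108, 4]; [4, 11]] and MᵀWy = [-72, 21]ᵀ.
Δ = 108·11 − 4² = 1172.
β₁ = ((-72)·11 − 4·21)/1172 = -219/293; β₀ = (108·21 − 4·(-72))/1172 = 639/293.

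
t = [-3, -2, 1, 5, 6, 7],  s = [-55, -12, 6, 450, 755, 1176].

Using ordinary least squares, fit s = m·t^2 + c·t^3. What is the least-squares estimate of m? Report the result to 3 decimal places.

m = 2.936

Compute the Gram sums: Σt^2·t^2 = 4420, Σt^2·t^3 = 27434, Σt^3·t^3 = 180724.
And Σt^2·s = 95517, Σt^3·s = 624285.
So AᵀA·[m, c]ᵀ = Aᵀs: [[4420, 27434]; [27434, 180724]]·[m, c]ᵀ = [95517, 624285]ᵀ.
Determinant 4420·180724 − 27434² = 46175724.
m = (95517·180724 − 27434·624285)/46175724 = 7532201/2565318; c = (4420·624285 − 27434·95517)/46175724 = 7718129/2565318.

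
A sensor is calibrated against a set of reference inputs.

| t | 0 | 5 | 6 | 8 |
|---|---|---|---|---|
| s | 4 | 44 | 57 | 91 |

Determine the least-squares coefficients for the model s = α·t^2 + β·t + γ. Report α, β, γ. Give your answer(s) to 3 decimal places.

With design matrix X, XᵀX = [[6017, 853, 125]; [853, 125, 19]; [125, 19, 4]] and Xᵀs = [8976, 1290, 196]ᵀ.
Solving the 3×3 system (Gaussian elimination) gives α = 4001/4092, β = 12425/4092, γ = 2743/682.

α = 0.978, β = 3.036, γ = 4.022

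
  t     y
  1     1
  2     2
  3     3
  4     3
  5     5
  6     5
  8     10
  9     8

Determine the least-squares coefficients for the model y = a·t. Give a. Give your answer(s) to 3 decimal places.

The normal equations are: 236·a = 233.
a = 233/236 = 0.987288.

a = 0.987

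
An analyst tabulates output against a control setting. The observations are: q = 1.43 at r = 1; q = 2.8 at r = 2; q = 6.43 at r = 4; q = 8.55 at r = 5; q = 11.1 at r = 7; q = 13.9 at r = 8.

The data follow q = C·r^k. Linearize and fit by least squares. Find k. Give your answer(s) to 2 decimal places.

Taking logs, ln q = k·ln r + ln C, so regress ln q on ln r.
Σln r = 7.7142, Σ(ln r)² = 13.1032, Σln q = 10.4330, Σln r·ln q = 16.9038.
Equations: 13.1032·k + 7.7142·ln C = 16.9038;  7.7142·k + 6·ln C = 10.4330.
Solving (det = 19.1098): k = 1.09578, ln C = 0.32999.

k = 1.10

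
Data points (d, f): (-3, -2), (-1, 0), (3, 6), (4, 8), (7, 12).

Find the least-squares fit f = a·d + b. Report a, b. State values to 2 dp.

a = 1.44, b = 1.93

Sums needed: Σd·d = 84, Σd = 10, Σ1 = 5.
Right-hand side: Σd·f = 140, Σf = 24.
det = 84·5 − 10² = 320.
a = (140·5 − 10·24)/320 = 23/16; b = (84·24 − 10·140)/320 = 77/40.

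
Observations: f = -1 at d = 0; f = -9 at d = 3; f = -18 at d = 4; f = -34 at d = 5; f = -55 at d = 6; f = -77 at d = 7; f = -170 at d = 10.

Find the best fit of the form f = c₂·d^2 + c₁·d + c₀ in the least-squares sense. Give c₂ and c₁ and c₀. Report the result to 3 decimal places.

Forming MᵀM = [[14659, 1775, 235]; [1775, 235, 35]; [235, 35, 7]] and Mᵀf = [-23972, -2838, -364]ᵀ gives MᵀM·[c₂, c₁, c₀]ᵀ = Mᵀf.
Inverting the 3×3 Gram matrix, [c₂, c₁, c₀]ᵀ = [-917/449, 46559/13470, -1937/2694]ᵀ.

c₂ = -2.042, c₁ = 3.456, c₀ = -0.719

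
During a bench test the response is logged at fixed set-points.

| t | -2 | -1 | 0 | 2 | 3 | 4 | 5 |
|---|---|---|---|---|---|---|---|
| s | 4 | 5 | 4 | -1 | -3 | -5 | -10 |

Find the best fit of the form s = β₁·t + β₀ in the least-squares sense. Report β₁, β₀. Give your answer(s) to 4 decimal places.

Sums needed: Σt·t = 59, Σt = 11, Σ1 = 7.
And Σt·s = -94, Σs = -6.
Determinant 59·7 − 11² = 292.
β₁ = ((-94)·7 − 11·(-6))/292 = -148/73; β₀ = (59·(-6) − 11·(-94))/292 = 170/73.

β₁ = -2.0274, β₀ = 2.3288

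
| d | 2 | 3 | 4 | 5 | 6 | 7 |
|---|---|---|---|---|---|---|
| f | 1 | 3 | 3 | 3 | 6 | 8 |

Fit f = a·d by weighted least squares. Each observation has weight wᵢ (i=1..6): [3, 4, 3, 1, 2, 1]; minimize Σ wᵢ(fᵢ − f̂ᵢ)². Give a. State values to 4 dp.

With design matrix X, XᵀWX = [[242]] and XᵀWf = [221]ᵀ.
Hence a = 221 / 242 ≈ 0.913223.

a = 0.9132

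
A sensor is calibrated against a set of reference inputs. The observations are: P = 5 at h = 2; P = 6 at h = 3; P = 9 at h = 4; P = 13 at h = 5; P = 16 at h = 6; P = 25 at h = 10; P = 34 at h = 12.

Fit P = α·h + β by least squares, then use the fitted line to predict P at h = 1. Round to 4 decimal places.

P̂ = 1.0993

XᵀX·[α, β]ᵀ = XᵀP reads: 334·α + 42·β = 883;  42·α + 7·β = 108.
(Σh·h = 334, Σh = 42, Σ1 = 7, Σh·P = 883, ΣP = 108.)
Eliminating β: 7·(row 1) − 42·(row 2) gives 574·α = 7·883 − 42·108 = 1645, so α = 235/82.
Then β = (108 − 42·(235/82))/7 = -507/287.
At h = 1: P̂ = (235/82)·(1) + (-507/287)·(1) = 631/574.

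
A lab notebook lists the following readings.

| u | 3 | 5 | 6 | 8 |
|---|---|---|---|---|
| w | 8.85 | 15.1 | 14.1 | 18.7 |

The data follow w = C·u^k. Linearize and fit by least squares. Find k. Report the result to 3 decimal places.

k = 0.735

Let Y = ln w. Fitting Y = k·ln u + ln C by least squares:
Over the data: Σln u = 6.5793, Σ(ln u)² = 11.3317, Σln w = 10.4698, Σln u·ln w = 17.5956.
Normal system: [[11.3317, 6.5793]; [6.5793, 4]]·[k, ln C]ᵀ = [17.5956, 10.4698]ᵀ.
Δ = 11.3317·4 − (6.5793)² = 2.0403; k = (17.5956·4 − 6.5793·10.4698)/2.0403 = 0.73457, ln C = (11.3317·10.4698 − 6.5793·17.5956)/2.0403 = 1.40923.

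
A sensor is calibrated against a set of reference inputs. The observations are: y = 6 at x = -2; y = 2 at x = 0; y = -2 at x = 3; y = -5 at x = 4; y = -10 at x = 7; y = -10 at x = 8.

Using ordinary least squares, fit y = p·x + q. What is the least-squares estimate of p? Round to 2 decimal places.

p = -1.65

Setting ∂/∂p … = 0 gives: 142·p + 20·q = -188;  20·p + 6·q = -19.
Δ = 142·6 − 20² = 452.
p = ((-188)·6 − 20·(-19))/452 = -187/113; q = (142·(-19) − 20·(-188))/452 = 531/226.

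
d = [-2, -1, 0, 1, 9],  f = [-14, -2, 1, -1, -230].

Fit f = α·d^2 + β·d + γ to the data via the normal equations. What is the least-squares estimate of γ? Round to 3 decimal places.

Forming AᵀA = [[6579, 721, 87]; [721, 87, 7]; [87, 7, 5]] and Aᵀf = [-18689, -2041, -246]ᵀ gives AᵀA·[α, β, γ]ᵀ = Aᵀf.
Solving the 3×3 system (Gaussian elimination) gives α = -239353/79982, β = 14291/11426, γ = 44788/39991.

γ = 1.120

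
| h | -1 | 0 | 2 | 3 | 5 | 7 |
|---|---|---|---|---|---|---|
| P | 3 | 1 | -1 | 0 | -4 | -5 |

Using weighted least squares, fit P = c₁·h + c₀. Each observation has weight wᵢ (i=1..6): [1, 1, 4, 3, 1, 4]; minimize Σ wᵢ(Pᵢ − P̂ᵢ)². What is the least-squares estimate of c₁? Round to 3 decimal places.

c₁ = -0.930

Entries of XᵀWX: Σwᵢ·h·h = 265, Σwᵢ·h = 49, Σwᵢ·1 = 14.
And Σwᵢ·h·P = -171, Σwᵢ·P = -24.
So XᵀWX·[c₁, c₀]ᵀ = XᵀWP: [[265, 49]; [49, 14]]·[c₁, c₀]ᵀ = [-171, -24]ᵀ.
det = 265·14 − 49² = 1309.
c₁ = ((-171)·14 − 49·(-24))/1309 = -174/187; c₀ = (265·(-24) − 49·(-171))/1309 = 2019/1309.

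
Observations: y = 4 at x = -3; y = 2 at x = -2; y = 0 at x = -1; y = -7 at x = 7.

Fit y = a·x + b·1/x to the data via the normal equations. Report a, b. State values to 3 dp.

Compute the Gram sums: Σx·x = 63, Σx·1/x = 4, Σ1/x·1/x = 2437/1764.
Moment sums: Σx·y = -65, Σ1/x·y = -10/3.
det = 63·(2437/1764) − 4² = 1989/28.
a = ((-65)·(2437/1764) − 4·(-10/3))/(1989/28) = -134885/125307; b = (63·(-10/3) − 4·(-65))/(1989/28) = 1400/1989.

a = -1.076, b = 0.704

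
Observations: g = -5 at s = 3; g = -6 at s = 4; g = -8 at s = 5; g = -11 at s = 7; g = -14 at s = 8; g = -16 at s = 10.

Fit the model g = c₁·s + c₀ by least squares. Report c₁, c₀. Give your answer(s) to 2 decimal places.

From the data, Σs·s = 263, Σs = 37, Σ1 = 6.
For Mᵀg: Σs·g = -428, Σg = -60.
Normal equations: [[263, 37]; [37, 6]]·[c₁, c₀]ᵀ = [-428, -60]ᵀ.
det = 263·6 − 37² = 209.
c₁ = ((-428)·6 − 37·(-60))/209 = -348/209; c₀ = (263·(-60) − 37·(-428))/209 = 56/209.

c₁ = -1.67, c₀ = 0.27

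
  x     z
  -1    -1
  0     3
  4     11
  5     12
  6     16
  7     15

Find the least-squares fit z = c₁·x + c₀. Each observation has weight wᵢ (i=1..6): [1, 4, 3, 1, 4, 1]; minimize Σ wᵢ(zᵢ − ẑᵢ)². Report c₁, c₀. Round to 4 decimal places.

Entries of AᵀWA: Σwᵢ·x·x = 267, Σwᵢ·x = 47, Σwᵢ·1 = 14.
Right-hand side: Σwᵢ·x·z = 682, Σwᵢ·z = 135.
So AᵀWA·[c₁, c₀]ᵀ = AᵀWz: [[267, 47]; [47, 14]]·[c₁, c₀]ᵀ = [682, 135]ᵀ.
Determinant 267·14 − 47² = 1529.
c₁ = (682·14 − 47·135)/1529 = 3203/1529; c₀ = (267·135 − 47·682)/1529 = 3991/1529.

c₁ = 2.0948, c₀ = 2.6102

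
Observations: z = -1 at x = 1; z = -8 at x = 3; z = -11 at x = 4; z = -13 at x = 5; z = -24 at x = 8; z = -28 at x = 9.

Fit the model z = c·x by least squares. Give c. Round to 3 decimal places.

From the data, Σx·x = 196.
For Aᵀz: Σx·z = -578.
AᵀA·[c]ᵀ = Aᵀz becomes [[196]]·[c]ᵀ = [-578]ᵀ.
c = (-578)/196 = -2.94898.

c = -2.949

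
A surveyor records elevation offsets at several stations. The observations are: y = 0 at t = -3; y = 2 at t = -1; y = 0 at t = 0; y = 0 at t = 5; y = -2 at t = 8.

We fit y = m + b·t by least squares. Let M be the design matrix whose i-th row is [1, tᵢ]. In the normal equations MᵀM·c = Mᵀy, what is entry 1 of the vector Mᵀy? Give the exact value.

0

Entry 1 ↔ basis 1, so (Mᵀy)_{1} = Σᵢ yᵢ = (1)·(0) + (1)·(2) + (1)·(0) + (1)·(0) + (1)·(-2) = 0.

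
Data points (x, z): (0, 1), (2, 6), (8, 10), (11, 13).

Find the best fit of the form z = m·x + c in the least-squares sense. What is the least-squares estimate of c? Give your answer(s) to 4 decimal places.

Normal-equation sums: Σx·x = 189, Σx = 21, Σ1 = 4.
Moment sums: Σx·z = 235, Σz = 30.
Normal equations: [[189, 21]; [21, 4]]·[m, c]ᵀ = [235, 30]ᵀ.
Δ = 189·4 − 21² = 315.
m = (235·4 − 21·30)/315 = 62/63; c = (189·30 − 21·235)/315 = 7/3.

c = 2.3333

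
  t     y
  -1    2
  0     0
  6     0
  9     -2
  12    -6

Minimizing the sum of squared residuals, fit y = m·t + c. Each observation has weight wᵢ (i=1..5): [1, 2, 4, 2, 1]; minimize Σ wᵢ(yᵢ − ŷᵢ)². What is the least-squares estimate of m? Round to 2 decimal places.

m = -0.40

Setting ∂/∂m … = 0 gives: 451·m + 53·c = -110;  53·m + 10·c = -8.
(Σwᵢ·t·t = 451, Σwᵢ·t = 53, Σwᵢ·1 = 10, Σwᵢ·t·y = -110, Σwᵢ·y = -8.)
Δ = 451·10 − 53² = 1701.
m = ((-110)·10 − 53·(-8))/1701 = -676/1701; c = (451·(-8) − 53·(-110))/1701 = 2222/1701.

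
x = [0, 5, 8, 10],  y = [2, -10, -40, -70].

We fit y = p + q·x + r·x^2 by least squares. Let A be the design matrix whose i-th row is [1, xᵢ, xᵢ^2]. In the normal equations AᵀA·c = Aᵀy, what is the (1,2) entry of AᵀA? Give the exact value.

23

Row 1 ↔ basis 1, column 2 ↔ basis x, so (AᵀA)_{1,2} = Σᵢ x = (1)·(0) + (1)·(5) + (1)·(8) + (1)·(10) = 23.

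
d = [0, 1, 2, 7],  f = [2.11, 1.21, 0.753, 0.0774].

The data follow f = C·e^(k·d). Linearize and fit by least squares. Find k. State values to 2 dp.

With ln fᵢ as the transformed response and dᵢ as the regressor:
Σd = 10.0000, Σ(d)² = 54.0000, Σln f = -1.9052, Σd·ln f = -18.2881.
Equations: 54.0000·k + 10.0000·ln C = -18.2881;  10.0000·k + 4·ln C = -1.9052.
Δ = 54.0000·4 − (10.0000)² = 116.0000; k = (-18.2881·4 − 10.0000·-1.9052)/116.0000 = -0.46639, ln C = (54.0000·-1.9052 − 10.0000·-18.2881)/116.0000 = 0.68968.

k = -0.47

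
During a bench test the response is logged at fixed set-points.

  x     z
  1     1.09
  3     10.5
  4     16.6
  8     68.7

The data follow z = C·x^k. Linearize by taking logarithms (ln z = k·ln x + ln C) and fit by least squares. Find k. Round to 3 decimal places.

Linearized form: ln z = k·ln x + ln C. From the 4 transformed points,
Σln x = 4.5643, Σ(ln x)² = 7.4528, Σln z = 9.4767, Σln x·ln z = 15.2734.
Normal system: [[7.4528, 4.5643]; [4.5643, 4]]·[k, ln C]ᵀ = [15.2734, 9.4767]ᵀ.
Δ = 7.4528·4 − (4.5643)² = 8.9781; k = (15.2734·4 − 4.5643·9.4767)/8.9781 = 1.98692, ln C = (7.4528·9.4767 − 4.5643·15.2734)/8.9781 = 0.10193.

k = 1.987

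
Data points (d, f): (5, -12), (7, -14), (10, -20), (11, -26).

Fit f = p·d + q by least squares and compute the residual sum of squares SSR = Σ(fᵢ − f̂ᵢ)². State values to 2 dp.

Compute the Gram sums: Σd·d = 295, Σd = 33, Σ1 = 4.
And Σd·f = -644, Σf = -72.
Normal equations: [[295, 33]; [33, 4]]·[p, q]ᵀ = [-644, -72]ᵀ.
Eliminating q: 4·(row 1) − 33·(row 2) gives 91·p = 4·(-644) − 33·(-72) = -200, so p = -200/91.
Then q = ((-72) − 33·(-200/91))/4 = 12/91.
Residuals: -8/7, 114/91, 24/13, -178/91; SSR = 920/91.

SSR = 10.11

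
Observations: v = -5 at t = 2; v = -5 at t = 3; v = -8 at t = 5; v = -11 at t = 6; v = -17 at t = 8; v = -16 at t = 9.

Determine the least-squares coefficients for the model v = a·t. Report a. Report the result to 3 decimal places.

Entries of AᵀA: Σt·t = 219.
And Σt·v = -411.
Normal equations: [[219]]·[a]ᵀ = [-411]ᵀ.
a = (-411)/219 = -1.87671.

a = -1.877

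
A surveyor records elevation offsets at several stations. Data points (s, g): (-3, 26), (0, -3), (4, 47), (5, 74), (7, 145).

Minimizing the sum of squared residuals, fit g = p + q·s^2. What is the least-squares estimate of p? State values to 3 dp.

Sums needed: Σ1 = 5, Σs^2 = 99, Σs^2·s^2 = 3363.
Moment sums: Σg = 289, Σs^2·g = 9941.
Δ = 5·3363 − 99² = 7014.
p = (289·3363 − 99·9941)/7014 = -2042/1169; q = (5·9941 − 99·289)/7014 = 10547/3507.

p = -1.747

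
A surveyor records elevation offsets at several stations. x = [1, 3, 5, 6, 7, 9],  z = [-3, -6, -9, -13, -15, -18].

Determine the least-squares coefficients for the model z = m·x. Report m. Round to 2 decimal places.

Sums needed: Σx·x = 201.
For Aᵀz: Σx·z = -411.
Hence m = -411 / 201 ≈ -2.04478.

m = -2.04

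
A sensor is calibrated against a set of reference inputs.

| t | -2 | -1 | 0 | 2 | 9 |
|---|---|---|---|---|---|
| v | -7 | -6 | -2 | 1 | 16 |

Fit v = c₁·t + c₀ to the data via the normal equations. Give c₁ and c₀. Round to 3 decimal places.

c₁ = 2.109, c₀ = -2.974

Sums needed: Σt·t = 90, Σt = 8, Σ1 = 5.
And Σt·v = 166, Σv = 2.
det = 90·5 − 8² = 386.
c₁ = (166·5 − 8·2)/386 = 407/193; c₀ = (90·2 − 8·166)/386 = -574/193.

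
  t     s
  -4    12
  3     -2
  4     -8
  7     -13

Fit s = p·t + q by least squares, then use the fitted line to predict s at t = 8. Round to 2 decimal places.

ŝ = -15.40

Sums needed: Σt·t = 90, Σt = 10, Σ1 = 4.
For Xᵀs: Σt·s = -177, Σs = -11.
So XᵀX·[p, q]ᵀ = Xᵀs: [[90, 10]; [10, 4]]·[p, q]ᵀ = [-177, -11]ᵀ.
Determinant 90·4 − 10² = 260.
p = ((-177)·4 − 10·(-11))/260 = -23/10; q = (90·(-11) − 10·(-177))/260 = 3.
At t = 8: ŝ = (-23/10)·(8) + (3)·(1) = -77/5.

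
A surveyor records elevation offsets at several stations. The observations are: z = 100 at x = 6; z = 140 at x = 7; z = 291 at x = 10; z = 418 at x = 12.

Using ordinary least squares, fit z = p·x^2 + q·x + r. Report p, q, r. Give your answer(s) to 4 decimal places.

Normal-equation sums: Σx^2·x^2 = 34433, Σx^2·x = 3287, Σx^2 = 329, Σx·x = 329, Σx = 35, Σ1 = 4.
For Aᵀz: Σx^2·z = 99752, Σx·z = 9506, Σz = 949.
AᵀA·[p, q, r]ᵀ = Aᵀz becomes [[34433, 3287, 329]; [3287, 329, 35]; [329, 35, 4]]·[p, q, r]ᵀ = [99752, 9506, 949]ᵀ.
Inverting the 3×3 Gram matrix, [p, q, r]ᵀ = [1855/708, 4127/708, -1726/59]ᵀ.

p = 2.6201, q = 5.8291, r = -29.2542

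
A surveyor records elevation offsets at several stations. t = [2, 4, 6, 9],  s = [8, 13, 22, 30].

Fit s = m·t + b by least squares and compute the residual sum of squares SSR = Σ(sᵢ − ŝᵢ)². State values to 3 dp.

SSR = 3.421

Entries of MᵀM: Σt·t = 137, Σt = 21, Σ1 = 4.
Right-hand side: Σt·s = 470, Σs = 73.
Determinant 137·4 − 21² = 107.
m = (470·4 − 21·73)/107 = 347/107; b = (137·73 − 21·470)/107 = 131/107.
Residuals: 31/107, -128/107, 141/107, -44/107; SSR = 366/107.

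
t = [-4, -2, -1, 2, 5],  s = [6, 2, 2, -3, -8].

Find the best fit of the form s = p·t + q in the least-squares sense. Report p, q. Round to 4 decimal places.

p = -1.5200, q = -0.2000

The normal equations are: 50·p + 0·q = -76;  0·p + 5·q = -1.
(Σt·t = 50, Σt = 0, Σ1 = 5, Σt·s = -76, Σs = -1.)
det = 50·5 − 0² = 250.
p = ((-76)·5 − 0·(-1))/250 = -38/25; q = (50·(-1) − 0·(-76))/250 = -1/5.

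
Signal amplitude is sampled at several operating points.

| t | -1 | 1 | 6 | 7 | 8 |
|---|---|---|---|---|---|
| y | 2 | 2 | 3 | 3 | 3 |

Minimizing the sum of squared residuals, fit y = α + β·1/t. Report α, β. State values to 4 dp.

α = 2.5925, β = 0.0858

Entries of XᵀX: Σ1 = 5, Σ1/t = 73/168, Σ1/t·1/t = 58249/28224.
Right-hand side: Σy = 13, Σ1/t·y = 73/56.
XᵀX·[α, β]ᵀ = Xᵀy becomes [[5, 73/168]; [73/168, 58249/28224]]·[α, β]ᵀ = [13, 73/56]ᵀ.
det = 5·(58249/28224) − (73/168)² = 71479/7056.
α = (13·(58249/28224) − (73/168)·(73/56))/(71479/7056) = 370625/142958; β = (5·(73/56) − (73/168)·13)/(71479/7056) = 6132/71479.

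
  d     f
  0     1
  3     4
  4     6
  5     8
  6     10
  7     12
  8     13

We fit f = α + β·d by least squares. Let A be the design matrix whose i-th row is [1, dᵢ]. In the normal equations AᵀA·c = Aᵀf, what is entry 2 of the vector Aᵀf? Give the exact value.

324

Entry 2 ↔ basis d, so (Aᵀf)_{2} = Σᵢ (d)·fᵢ = (0)·(1) + (3)·(4) + (4)·(6) + (5)·(8) + (6)·(10) + (7)·(12) + (8)·(13) = 324.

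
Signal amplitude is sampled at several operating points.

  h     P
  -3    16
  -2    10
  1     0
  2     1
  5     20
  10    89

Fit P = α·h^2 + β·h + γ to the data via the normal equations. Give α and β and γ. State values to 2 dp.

Sums needed: Σh^2·h^2 = 10739, Σh^2·h = 1099, Σh^2 = 143, Σh·h = 143, Σh = 13, Σ1 = 6.
For XᵀP: Σh^2·P = 9588, Σh·P = 924, ΣP = 136.
Normal equations: [[10739, 1099, 143]; [1099, 143, 13]; [143, 13, 6]]·[α, β, γ]ᵀ = [9588, 924, 136]ᵀ.
Inverting the 3×3 Gram matrix, [α, β, γ]ᵀ = [1451/1369, -2469/1369, 1798/1369]ᵀ.

α = 1.06, β = -1.80, γ = 1.31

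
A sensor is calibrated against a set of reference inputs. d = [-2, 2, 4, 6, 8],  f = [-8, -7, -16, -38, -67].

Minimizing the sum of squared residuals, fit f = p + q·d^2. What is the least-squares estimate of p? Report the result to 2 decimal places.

Compute the Gram sums: Σ1 = 5, Σd^2 = 124, Σd^2·d^2 = 5680.
For Mᵀf: Σf = -136, Σd^2·f = -5972.
Normal equations: [[5, 124]; [124, 5680]]·[p, q]ᵀ = [-136, -5972]ᵀ.
Eliminating q: 5680·(row 1) − 124·(row 2) gives 13024·p = 5680·(-136) − 124·(-5972) = -31952, so p = -1997/814.
Then q = ((-5972) − 124·(-1997/814))/5680 = -3249/3256.

p = -2.45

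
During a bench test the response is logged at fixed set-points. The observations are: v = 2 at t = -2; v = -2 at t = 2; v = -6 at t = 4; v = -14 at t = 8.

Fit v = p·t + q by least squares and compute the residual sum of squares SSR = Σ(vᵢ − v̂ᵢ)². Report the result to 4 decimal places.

Compute the Gram sums: Σt·t = 88, Σt = 12, Σ1 = 4.
For Mᵀv: Σt·v = -144, Σv = -20.
So MᵀM·[p, q]ᵀ = Mᵀv: [[88, 12]; [12, 4]]·[p, q]ᵀ = [-144, -20]ᵀ.
det = 88·4 − 12² = 208.
p = ((-144)·4 − 12·(-20))/208 = -21/13; q = (88·(-20) − 12·(-144))/208 = -2/13.
Residuals: -14/13, 18/13, 8/13, -12/13; SSR = 56/13.

SSR = 4.3077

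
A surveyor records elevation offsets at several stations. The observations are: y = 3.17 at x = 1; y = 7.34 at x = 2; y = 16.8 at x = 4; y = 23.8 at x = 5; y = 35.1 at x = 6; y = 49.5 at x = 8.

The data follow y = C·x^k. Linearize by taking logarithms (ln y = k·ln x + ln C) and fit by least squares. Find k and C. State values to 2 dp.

Linearized form: ln y = k·ln x + ln C. From the 6 transformed points,
AᵀA = [[12.5270, 7.5601]; [7.5601, 6]], rhs = [24.8837, 16.5983]ᵀ  (here Σln x = 7.5601, Σ(ln x)² = 12.5270, Σln y = 16.5983, Σln x·ln y = 24.8837).
Solving (det = 18.0074): k = 1.32266, ln C = 1.09981, so C = exp(1.09981) = 3.00359.

k = 1.32, C = 3.00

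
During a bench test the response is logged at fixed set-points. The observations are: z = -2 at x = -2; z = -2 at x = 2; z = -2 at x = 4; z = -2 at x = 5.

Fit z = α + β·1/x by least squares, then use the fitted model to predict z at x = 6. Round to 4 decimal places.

ẑ = -2.0000

With design matrix M, MᵀM = [[4, 9/20]; [9/20, 241/400]] and Mᵀz = [-8, -9/10]ᵀ.
Eliminating β: (241/400)·(row 1) − (9/20)·(row 2) gives (883/400)·α = (241/400)·(-8) − (9/20)·(-9/10) = -883/200, so α = -2.
Then β = ((-9/10) − (9/20)·(-2))/(241/400) = 0.
At x = 6: ẑ = (-2)·(1) + (0)·(1/6) = -2.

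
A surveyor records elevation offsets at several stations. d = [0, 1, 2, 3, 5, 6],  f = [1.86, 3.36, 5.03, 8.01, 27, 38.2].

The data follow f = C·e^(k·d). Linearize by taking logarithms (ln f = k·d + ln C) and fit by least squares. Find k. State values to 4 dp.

With ln fᵢ as the transformed response and dᵢ as the regressor:
Σd = 17.0000, Σ(d)² = 75.0000, Σln f = 12.4673, Σd·ln f = 49.0211.
Equations: 75.0000·k + 17.0000·ln C = 49.0211;  17.0000·k + 6·ln C = 12.4673.
Solving (det = 161.0000): k = 0.51045, ln C = 0.63161.

k = 0.5104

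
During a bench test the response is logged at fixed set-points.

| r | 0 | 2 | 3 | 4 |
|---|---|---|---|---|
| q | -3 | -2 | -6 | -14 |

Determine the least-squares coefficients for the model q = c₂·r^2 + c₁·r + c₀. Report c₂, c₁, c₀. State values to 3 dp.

MᵀM·[c₂, c₁, c₀]ᵀ = Mᵀq reads: 353·c₂ + 99·c₁ + 29·c₀ = -286;  99·c₂ + 29·c₁ + 9·c₀ = -78;  29·c₂ + 9·c₁ + 4·c₀ = -25.
(Σr^2·r^2 = 353, Σr^2·r = 99, Σr^2 = 29, Σr·r = 29, Σr = 9, Σ1 = 4, Σr^2·q = -286, Σr·q = -78, Σq = -25.)
Row-reducing yields c₂ = -73/44, c₁ = 861/220, c₀ = -333/110.

c₂ = -1.659, c₁ = 3.914, c₀ = -3.027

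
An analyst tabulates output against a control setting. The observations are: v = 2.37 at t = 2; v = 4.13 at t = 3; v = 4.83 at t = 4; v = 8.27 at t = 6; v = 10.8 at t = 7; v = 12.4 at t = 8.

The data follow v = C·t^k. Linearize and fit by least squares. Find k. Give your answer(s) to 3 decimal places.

With ln vᵢ as the transformed response and ln tᵢ as the regressor:
Over the data: Σln t = 8.9952, Σ(ln t)² = 14.9303, Σln v = 10.8659, Σln t·ln v = 17.9906.
Normal system: [[14.9303, 8.9952]; [8.9952, 6]]·[k, ln C]ᵀ = [17.9906, 10.8659]ᵀ.
Δ = 14.9303·6 − (8.9952)² = 8.6686; k = (17.9906·6 − 8.9952·10.8659)/8.6686 = 1.17700, ln C = (14.9303·10.8659 − 8.9952·17.9906)/8.6686 = 0.04643.

k = 1.177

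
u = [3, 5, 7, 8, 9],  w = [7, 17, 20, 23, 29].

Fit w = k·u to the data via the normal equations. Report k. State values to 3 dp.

k = 3.031

From the data, Σu·u = 228.
Right-hand side: Σu·w = 691.
So AᵀA·[k]ᵀ = Aᵀw: [[228]]·[k]ᵀ = [691]ᵀ.
k = 691/228 = 3.0307.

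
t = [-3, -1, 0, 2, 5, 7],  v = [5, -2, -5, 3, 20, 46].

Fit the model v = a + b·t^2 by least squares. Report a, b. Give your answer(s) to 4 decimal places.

a = -3.4440, b = 0.9962

With design matrix X, XᵀX = [[6, 88]; [88, 3124]] and Xᵀv = [67, 2809]ᵀ.
Δ = 6·3124 − 88² = 11000.
a = (67·3124 − 88·2809)/11000 = -861/250; b = (6·2809 − 88·67)/11000 = 5479/5500.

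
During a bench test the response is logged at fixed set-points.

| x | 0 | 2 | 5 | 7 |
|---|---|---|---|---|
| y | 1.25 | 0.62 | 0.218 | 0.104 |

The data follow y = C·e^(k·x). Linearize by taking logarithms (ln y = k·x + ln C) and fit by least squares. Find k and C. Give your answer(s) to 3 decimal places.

With ln yᵢ as the transformed response and xᵢ as the regressor:
Σx = 14.0000, Σ(x)² = 78.0000, Σln y = -4.0415, Σx·ln y = -24.4159.
Equations: 78.0000·k + 14.0000·ln C = -24.4159;  14.0000·k + 4·ln C = -4.0415.
Solving (det = 116.0000): k = -0.35416, ln C = 0.22918, so C = exp(0.22918) = 1.25757.

k = -0.354, C = 1.258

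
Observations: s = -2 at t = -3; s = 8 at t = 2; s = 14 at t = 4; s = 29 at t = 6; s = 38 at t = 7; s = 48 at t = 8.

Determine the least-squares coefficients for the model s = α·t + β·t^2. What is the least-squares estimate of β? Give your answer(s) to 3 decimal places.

β = 0.488

Sums needed: Σt·t = 178, Σt·t^2 = 1116, Σt^2·t^2 = 8146.
Moment sums: Σt·s = 902, Σt^2·s = 6216.
So MᵀM·[α, β]ᵀ = Mᵀs: [[178, 1116]; [1116, 8146]]·[α, β]ᵀ = [902, 6216]ᵀ.
Δ = 178·8146 − 1116² = 204532.
α = (902·8146 − 1116·6216)/204532 = 102659/51133; β = (178·6216 − 1116·902)/204532 = 24954/51133.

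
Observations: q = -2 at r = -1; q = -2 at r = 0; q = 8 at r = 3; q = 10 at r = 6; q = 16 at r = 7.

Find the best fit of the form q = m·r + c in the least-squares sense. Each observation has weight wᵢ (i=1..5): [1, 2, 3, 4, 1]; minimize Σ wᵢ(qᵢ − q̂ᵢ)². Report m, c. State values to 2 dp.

m = 1.98, c = -0.29

Forming XᵀWX = [[221, 39]; [39, 11]] and XᵀWq = [426, 74]ᵀ gives XᵀWX·[m, c]ᵀ = XᵀWq.
Determinant 221·11 − 39² = 910.
m = (426·11 − 39·74)/910 = 180/91; c = (221·74 − 39·426)/910 = -2/7.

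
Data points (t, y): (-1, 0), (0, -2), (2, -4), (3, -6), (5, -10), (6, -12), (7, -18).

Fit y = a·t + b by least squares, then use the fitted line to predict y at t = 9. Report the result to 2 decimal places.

ŷ = -19.23

From the data, Σt·t = 124, Σt = 22, Σ1 = 7.
And Σt·y = -274, Σy = -52.
So XᵀX·[a, b]ᵀ = Xᵀy: [[124, 22]; [22, 7]]·[a, b]ᵀ = [-274, -52]ᵀ.
Determinant 124·7 − 22² = 384.
a = ((-274)·7 − 22·(-52))/384 = -129/64; b = (124·(-52) − 22·(-274))/384 = -35/32.
At t = 9: ŷ = (-129/64)·(9) + (-35/32)·(1) = -1231/64.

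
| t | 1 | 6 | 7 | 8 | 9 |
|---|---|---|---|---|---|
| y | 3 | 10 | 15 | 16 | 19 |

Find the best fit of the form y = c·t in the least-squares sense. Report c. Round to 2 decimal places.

The normal system AᵀA·[c]ᵀ = Aᵀy is [[231]]·[c]ᵀ = [467]ᵀ.
Hence c = 467 / 231 ≈ 2.02165.

c = 2.02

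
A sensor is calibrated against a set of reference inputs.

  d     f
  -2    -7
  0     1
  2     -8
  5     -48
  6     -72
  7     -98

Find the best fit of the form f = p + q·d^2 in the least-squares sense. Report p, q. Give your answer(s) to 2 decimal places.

Normal-equation sums: Σ1 = 6, Σd^2 = 118, Σd^2·d^2 = 4354.
And Σf = -232, Σd^2·f = -8654.
Normal equations: [[6, 118]; [118, 4354]]·[p, q]ᵀ = [-232, -8654]ᵀ.
Determinant 6·4354 − 118² = 12200.
p = ((-232)·4354 − 118·(-8654))/12200 = 2761/3050; q = (6·(-8654) − 118·(-232))/12200 = -6137/3050.

p = 0.91, q = -2.01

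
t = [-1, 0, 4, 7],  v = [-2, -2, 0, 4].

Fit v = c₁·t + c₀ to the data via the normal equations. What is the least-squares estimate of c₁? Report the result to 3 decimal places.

The normal equations are: 66·c₁ + 10·c₀ = 30;  10·c₁ + 4·c₀ = 0.
Determinant 66·4 − 10² = 164.
c₁ = (30·4 − 10·0)/164 = 30/41; c₀ = (66·0 − 10·30)/164 = -75/41.

c₁ = 0.732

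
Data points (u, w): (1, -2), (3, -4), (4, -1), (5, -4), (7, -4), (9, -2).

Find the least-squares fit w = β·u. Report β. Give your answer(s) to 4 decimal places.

From the data, Σu·u = 181.
Moment sums: Σu·w = -84.
β = (-84)/181 = -0.464088.

β = -0.4641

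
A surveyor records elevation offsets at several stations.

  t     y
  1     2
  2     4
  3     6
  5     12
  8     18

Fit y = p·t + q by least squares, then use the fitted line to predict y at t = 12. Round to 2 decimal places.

With design matrix X, XᵀX = [[103, 19]; [19, 5]] and Xᵀy = [232, 42]ᵀ.
det = 103·5 − 19² = 154.
p = (232·5 − 19·42)/154 = 181/77; q = (103·42 − 19·232)/154 = -41/77.
At t = 12: ŷ = (181/77)·(12) + (-41/77)·(1) = 2131/77.

ŷ = 27.68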